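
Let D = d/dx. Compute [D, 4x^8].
32 x^{7}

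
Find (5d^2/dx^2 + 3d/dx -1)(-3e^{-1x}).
- 3 e^{- x}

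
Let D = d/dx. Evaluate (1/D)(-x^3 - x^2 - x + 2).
- \frac{x^{4}}{4} - \frac{x^{3}}{3} - \frac{x^{2}}{2} + 2 x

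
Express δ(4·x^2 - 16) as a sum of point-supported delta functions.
\frac{\delta(x - 2) + \delta(x + 2)}{16}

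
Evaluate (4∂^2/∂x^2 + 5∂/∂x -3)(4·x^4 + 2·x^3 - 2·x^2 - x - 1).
- 12 x^{4} + 74 x^{3} + 228 x^{2} + 31 x - 18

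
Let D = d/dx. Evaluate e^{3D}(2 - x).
- x - 1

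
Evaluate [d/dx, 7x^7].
49 x^{6}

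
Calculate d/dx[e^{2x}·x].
\left(2 x + 1\right) e^{2 x}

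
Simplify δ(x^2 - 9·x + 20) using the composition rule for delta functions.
\frac{\delta(x - 4) + \delta(x - 5)}{1}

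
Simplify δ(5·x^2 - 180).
\frac{\delta(x - 6) + \delta(x + 6)}{60}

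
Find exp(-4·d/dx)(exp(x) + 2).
e^{x - 4} + 2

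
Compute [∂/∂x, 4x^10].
40 x^{9}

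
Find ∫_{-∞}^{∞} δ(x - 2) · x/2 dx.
1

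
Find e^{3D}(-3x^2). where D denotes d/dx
- 3 x^{2} - 18 x - 27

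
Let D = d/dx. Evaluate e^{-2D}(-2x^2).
- 2 x^{2} + 8 x - 8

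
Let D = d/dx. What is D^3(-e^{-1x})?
e^{- x}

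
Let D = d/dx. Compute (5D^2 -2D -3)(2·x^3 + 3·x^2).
- 6 x^{3} - 21 x^{2} + 48 x + 30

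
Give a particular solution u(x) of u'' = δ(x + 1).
\frac{|x + 1|}{2}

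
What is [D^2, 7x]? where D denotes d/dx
14D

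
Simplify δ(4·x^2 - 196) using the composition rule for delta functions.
\frac{\delta(x - 7) + \delta(x + 7)}{56}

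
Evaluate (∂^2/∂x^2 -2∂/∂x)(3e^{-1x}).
9 e^{- x}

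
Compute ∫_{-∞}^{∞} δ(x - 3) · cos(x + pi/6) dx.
\cos{\left(\frac{\pi}{6} + 3 \right)}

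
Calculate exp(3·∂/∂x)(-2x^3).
- 2 x^{3} - 18 x^{2} - 54 x - 54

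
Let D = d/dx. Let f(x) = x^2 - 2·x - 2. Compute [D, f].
2 x - 2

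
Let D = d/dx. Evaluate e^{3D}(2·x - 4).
2 x + 2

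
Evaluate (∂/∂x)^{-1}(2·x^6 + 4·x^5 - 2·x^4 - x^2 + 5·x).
\frac{2 x^{7}}{7} + \frac{2 x^{6}}{3} - \frac{2 x^{5}}{5} - \frac{x^{3}}{3} + \frac{5 x^{2}}{2}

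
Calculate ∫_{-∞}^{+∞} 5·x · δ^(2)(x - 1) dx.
0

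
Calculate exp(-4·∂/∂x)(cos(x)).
\cos{\left(x - 4 \right)}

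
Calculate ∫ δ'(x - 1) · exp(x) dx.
- e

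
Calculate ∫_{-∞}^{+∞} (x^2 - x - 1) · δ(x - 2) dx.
1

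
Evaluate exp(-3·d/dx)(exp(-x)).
e^{3 - x}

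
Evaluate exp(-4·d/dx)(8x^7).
8 x^{7} - 224 x^{6} + 2688 x^{5} - 17920 x^{4} + 71680 x^{3} - 172032 x^{2} + 229376 x - 131072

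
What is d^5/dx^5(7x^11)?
388080 x^{6}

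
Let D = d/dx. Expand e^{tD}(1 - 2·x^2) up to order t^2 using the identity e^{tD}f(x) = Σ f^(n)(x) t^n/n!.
- 2 t^{2} - 4 t x - 2 x^{2} + 1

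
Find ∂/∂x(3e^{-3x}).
- 9 e^{- 3 x}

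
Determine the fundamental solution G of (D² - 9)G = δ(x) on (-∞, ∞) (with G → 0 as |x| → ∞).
-\frac{e^{-3|x|}}{6}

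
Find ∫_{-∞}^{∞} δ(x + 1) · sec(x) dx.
\sec{\left(1 \right)}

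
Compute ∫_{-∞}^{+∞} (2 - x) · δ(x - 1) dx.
1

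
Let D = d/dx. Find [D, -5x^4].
- 20 x^{3}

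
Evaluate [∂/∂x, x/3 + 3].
\frac{1}{3}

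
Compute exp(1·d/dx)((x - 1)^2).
x^{2}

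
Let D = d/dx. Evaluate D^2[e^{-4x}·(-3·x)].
24 \left(1 - 2 x\right) e^{- 4 x}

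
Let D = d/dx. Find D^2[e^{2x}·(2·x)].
8 \left(x + 1\right) e^{2 x}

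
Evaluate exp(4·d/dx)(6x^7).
6 x^{7} + 168 x^{6} + 2016 x^{5} + 13440 x^{4} + 53760 x^{3} + 129024 x^{2} + 172032 x + 98304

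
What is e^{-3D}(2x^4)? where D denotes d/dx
2 x^{4} - 24 x^{3} + 108 x^{2} - 216 x + 162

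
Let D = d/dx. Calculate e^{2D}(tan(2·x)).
\tan{\left(2 x + 4 \right)}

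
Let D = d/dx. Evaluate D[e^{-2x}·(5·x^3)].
x^{2} \left(15 - 10 x\right) e^{- 2 x}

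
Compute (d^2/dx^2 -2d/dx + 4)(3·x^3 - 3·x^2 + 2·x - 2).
12 x^{3} - 30 x^{2} + 38 x - 18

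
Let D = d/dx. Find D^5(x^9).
15120 x^{4}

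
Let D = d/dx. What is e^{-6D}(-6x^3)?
- 6 x^{3} + 108 x^{2} - 648 x + 1296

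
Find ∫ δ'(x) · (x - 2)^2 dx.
4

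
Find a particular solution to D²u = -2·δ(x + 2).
-|x + 2|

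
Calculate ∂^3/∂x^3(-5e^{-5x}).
625 e^{- 5 x}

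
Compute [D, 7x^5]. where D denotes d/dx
35 x^{4}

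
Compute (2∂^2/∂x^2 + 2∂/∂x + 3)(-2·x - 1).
- 6 x - 7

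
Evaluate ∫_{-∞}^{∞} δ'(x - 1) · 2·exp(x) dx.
- 2 e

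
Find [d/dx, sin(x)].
\cos{\left(x \right)}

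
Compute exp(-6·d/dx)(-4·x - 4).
20 - 4 x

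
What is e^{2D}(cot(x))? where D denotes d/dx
\cot{\left(x + 2 \right)}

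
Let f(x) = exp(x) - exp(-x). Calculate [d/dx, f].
2 \cosh{\left(x \right)}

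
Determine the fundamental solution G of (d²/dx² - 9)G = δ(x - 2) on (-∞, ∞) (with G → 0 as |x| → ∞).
-\frac{e^{-3|x - 2|}}{6}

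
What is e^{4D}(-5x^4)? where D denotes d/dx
- 5 x^{4} - 80 x^{3} - 480 x^{2} - 1280 x - 1280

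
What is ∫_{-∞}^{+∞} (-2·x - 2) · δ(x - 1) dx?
-4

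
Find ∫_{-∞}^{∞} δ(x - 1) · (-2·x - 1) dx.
-3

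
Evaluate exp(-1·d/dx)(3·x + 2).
3 x - 1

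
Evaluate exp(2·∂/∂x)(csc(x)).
\csc{\left(x + 2 \right)}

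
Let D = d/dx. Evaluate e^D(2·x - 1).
2 x + 1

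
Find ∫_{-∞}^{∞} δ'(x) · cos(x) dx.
0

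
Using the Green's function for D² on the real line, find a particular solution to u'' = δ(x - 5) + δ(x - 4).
\frac{|x - 5|}{2} + \frac{|x - 4|}{2}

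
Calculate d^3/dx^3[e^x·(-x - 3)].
\left(- x - 6\right) e^{x}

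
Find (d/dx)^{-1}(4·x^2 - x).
\frac{4 x^{3}}{3} - \frac{x^{2}}{2}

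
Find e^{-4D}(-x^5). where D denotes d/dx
- x^{5} + 20 x^{4} - 160 x^{3} + 640 x^{2} - 1280 x + 1024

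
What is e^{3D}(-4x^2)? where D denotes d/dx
- 4 x^{2} - 24 x - 36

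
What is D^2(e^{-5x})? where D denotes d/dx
25 e^{- 5 x}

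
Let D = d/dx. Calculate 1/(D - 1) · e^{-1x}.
- \frac{e^{- x}}{2}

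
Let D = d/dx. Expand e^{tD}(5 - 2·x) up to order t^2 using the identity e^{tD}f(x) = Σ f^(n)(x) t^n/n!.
- 2 t - 2 x + 5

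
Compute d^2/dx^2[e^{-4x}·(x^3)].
2 x \left(8 x^{2} - 12 x + 3\right) e^{- 4 x}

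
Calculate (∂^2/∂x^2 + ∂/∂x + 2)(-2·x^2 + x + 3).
- 4 x^{2} - 2 x + 3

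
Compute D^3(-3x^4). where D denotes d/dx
- 72 x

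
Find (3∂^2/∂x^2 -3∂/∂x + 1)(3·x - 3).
3 x - 12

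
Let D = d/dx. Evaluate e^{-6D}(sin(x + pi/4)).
\sin{\left(x - 6 + \frac{\pi}{4} \right)}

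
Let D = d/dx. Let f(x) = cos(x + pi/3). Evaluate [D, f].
- \sin{\left(x + \frac{\pi}{3} \right)}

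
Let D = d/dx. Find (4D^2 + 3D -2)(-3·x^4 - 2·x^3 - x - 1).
6 x^{4} - 32 x^{3} - 162 x^{2} - 46 x - 1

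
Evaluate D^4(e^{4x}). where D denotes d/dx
256 e^{4 x}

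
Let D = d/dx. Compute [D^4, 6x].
24D^{3}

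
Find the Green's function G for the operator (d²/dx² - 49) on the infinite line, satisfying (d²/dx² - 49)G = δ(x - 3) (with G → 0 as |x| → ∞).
-\frac{e^{-7|x - 3|}}{14}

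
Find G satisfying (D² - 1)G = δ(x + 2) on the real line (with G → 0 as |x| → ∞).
-\frac{e^{-|x + 2|}}{2}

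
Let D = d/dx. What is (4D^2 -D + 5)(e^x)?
8 e^{x}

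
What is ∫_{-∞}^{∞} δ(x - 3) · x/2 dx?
\frac{3}{2}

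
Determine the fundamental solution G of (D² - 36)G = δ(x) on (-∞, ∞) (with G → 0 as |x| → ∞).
-\frac{e^{-6|x|}}{12}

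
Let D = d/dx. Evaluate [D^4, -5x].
-20D^{3}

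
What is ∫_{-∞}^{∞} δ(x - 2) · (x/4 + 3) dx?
\frac{7}{2}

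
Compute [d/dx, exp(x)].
e^{x}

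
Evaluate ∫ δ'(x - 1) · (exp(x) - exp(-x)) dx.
- 2 \cosh{\left(1 \right)}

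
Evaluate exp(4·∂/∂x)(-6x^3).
- 6 x^{3} - 72 x^{2} - 288 x - 384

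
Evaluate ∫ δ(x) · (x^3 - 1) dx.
-1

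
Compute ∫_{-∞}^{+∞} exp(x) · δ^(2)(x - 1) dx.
e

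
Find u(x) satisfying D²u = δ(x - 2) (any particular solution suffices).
\frac{|x - 2|}{2}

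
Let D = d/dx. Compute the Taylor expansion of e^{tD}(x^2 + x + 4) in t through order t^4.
t^{2} + t \left(2 x + 1\right) + x^{2} + x + 4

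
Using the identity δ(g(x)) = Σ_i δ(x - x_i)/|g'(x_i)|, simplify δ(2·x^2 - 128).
\frac{\delta(x - 8) + \delta(x + 8)}{32}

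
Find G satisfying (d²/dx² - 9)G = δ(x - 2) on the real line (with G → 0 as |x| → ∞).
-\frac{e^{-3|x - 2|}}{6}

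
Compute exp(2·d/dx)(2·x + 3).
2 x + 7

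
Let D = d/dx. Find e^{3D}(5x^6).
5 x^{6} + 90 x^{5} + 675 x^{4} + 2700 x^{3} + 6075 x^{2} + 7290 x + 3645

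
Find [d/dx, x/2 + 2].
\frac{1}{2}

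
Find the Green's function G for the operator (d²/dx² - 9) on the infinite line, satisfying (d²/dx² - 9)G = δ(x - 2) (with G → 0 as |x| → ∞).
-\frac{e^{-3|x - 2|}}{6}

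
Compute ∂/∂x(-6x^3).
- 18 x^{2}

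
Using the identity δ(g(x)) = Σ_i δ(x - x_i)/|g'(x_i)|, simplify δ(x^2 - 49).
\frac{\delta(x - 7) + \delta(x + 7)}{14}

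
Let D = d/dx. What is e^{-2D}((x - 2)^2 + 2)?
x^{2} - 8 x + 18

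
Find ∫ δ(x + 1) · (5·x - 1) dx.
-6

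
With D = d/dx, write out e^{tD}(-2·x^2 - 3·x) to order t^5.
- 2 t^{2} - t \left(4 x + 3\right) - 2 x^{2} - 3 x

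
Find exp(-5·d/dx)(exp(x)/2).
\frac{e^{x - 5}}{2}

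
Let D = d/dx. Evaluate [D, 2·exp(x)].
2 e^{x}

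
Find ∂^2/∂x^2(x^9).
72 x^{7}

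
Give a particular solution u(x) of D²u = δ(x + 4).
\frac{|x + 4|}{2}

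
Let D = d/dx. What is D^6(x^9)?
60480 x^{3}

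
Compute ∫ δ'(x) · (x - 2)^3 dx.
-12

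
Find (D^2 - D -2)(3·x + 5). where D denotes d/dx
- 6 x - 13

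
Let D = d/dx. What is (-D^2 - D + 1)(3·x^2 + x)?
3 x^{2} - 5 x - 7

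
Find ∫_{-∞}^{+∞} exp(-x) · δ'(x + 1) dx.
e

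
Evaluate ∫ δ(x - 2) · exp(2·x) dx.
e^{4}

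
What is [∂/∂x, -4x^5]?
- 20 x^{4}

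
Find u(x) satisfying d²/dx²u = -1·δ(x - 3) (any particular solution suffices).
-\frac{|x - 3|}{2}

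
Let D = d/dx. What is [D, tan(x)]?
\frac{1}{\cos^{2}{\left(x \right)}}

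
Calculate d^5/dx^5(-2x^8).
- 13440 x^{3}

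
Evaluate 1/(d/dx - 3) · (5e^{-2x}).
- e^{- 2 x}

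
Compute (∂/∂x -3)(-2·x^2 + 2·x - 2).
6 x^{2} - 10 x + 8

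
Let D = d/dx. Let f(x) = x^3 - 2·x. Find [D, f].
3 x^{2} - 2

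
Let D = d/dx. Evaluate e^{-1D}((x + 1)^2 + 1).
x^{2} + 1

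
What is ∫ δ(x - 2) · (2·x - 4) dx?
0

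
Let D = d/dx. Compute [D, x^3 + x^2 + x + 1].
3 x^{2} + 2 x + 1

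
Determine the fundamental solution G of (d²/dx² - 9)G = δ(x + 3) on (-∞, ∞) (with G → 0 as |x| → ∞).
-\frac{e^{-3|x + 3|}}{6}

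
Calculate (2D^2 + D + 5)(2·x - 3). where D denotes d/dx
10 x - 13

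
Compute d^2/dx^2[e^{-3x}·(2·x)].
6 \left(3 x - 2\right) e^{- 3 x}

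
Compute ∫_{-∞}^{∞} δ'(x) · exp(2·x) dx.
-2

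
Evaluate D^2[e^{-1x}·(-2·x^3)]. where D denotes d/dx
2 x \left(- x^{2} + 6 x - 6\right) e^{- x}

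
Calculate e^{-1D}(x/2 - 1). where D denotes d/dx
\frac{x}{2} - \frac{3}{2}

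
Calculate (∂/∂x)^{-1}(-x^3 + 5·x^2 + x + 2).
- \frac{x^{4}}{4} + \frac{5 x^{3}}{3} + \frac{x^{2}}{2} + 2 x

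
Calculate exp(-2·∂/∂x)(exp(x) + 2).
e^{x - 2} + 2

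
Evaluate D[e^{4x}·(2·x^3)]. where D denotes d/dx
x^{2} \left(8 x + 6\right) e^{4 x}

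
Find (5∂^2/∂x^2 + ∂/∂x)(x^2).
2 x + 10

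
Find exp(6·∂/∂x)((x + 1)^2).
x^{2} + 14 x + 49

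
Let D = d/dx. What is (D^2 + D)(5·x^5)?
25 x^{3} \left(x + 4\right)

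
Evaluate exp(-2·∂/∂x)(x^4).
x^{4} - 8 x^{3} + 24 x^{2} - 32 x + 16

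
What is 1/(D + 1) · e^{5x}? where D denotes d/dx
\frac{e^{5 x}}{6}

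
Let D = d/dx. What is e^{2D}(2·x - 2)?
2 x + 2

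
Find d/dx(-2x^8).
- 16 x^{7}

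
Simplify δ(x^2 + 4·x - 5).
\frac{\delta(x - 1) + \delta(x + 5)}{6}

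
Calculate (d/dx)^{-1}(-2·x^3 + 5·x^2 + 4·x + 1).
- \frac{x^{4}}{2} + \frac{5 x^{3}}{3} + 2 x^{2} + x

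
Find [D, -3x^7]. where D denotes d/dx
- 21 x^{6}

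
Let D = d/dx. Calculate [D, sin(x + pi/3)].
\cos{\left(x + \frac{\pi}{3} \right)}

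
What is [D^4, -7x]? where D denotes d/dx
-28D^{3}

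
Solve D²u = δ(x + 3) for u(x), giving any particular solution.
\frac{|x + 3|}{2}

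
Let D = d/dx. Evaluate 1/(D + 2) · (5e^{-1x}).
5 e^{- x}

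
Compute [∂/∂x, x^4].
4 x^{3}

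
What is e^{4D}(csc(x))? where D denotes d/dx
\csc{\left(x + 4 \right)}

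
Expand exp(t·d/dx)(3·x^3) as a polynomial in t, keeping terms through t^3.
3 t^{3} + 9 t^{2} x + 9 t x^{2} + 3 x^{3}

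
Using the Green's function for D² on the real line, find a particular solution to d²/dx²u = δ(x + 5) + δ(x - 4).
\frac{|x + 5|}{2} + \frac{|x - 4|}{2}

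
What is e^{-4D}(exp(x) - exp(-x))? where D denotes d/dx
- e^{4 - x} + e^{x - 4}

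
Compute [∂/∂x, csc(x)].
- \cot{\left(x \right)} \csc{\left(x \right)}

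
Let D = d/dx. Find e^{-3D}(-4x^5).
- 4 x^{5} + 60 x^{4} - 360 x^{3} + 1080 x^{2} - 1620 x + 972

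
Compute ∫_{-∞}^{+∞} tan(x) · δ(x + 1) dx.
- \tan{\left(1 \right)}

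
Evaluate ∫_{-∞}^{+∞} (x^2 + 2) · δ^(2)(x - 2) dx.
2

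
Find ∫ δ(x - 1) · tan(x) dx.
\tan{\left(1 \right)}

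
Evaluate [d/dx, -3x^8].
- 24 x^{7}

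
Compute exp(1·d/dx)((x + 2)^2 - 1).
x^{2} + 6 x + 8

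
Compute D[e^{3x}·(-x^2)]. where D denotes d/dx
x \left(- 3 x - 2\right) e^{3 x}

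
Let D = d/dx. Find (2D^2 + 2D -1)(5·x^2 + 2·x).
- 5 x^{2} + 18 x + 24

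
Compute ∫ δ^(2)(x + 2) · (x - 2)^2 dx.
2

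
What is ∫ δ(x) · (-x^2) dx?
0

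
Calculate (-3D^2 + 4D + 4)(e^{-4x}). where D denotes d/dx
- 60 e^{- 4 x}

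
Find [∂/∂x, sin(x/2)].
\frac{\cos{\left(\frac{x}{2} \right)}}{2}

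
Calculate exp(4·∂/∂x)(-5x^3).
- 5 x^{3} - 60 x^{2} - 240 x - 320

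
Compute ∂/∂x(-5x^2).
- 10 x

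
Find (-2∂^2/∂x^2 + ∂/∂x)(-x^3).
3 x \left(4 - x\right)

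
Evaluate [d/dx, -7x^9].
- 63 x^{8}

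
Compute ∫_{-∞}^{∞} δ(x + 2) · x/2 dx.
-1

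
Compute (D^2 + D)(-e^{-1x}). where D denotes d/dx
0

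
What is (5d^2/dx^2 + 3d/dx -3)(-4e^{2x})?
- 92 e^{2 x}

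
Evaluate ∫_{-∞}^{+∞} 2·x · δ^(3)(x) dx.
0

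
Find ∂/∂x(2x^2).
4 x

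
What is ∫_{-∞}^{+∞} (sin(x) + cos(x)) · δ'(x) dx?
-1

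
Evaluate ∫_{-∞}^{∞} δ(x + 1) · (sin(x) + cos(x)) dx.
- \sin{\left(1 \right)} + \cos{\left(1 \right)}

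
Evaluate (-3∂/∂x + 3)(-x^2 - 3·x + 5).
- 3 x^{2} - 3 x + 24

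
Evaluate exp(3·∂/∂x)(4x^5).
4 x^{5} + 60 x^{4} + 360 x^{3} + 1080 x^{2} + 1620 x + 972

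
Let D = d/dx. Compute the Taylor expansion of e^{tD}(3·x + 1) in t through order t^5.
3 t + 3 x + 1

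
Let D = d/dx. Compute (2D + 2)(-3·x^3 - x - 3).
- 6 x^{3} - 18 x^{2} - 2 x - 8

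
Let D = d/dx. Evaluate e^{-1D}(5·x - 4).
5 x - 9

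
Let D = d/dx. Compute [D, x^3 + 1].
3 x^{2}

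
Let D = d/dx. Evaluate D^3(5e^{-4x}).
- 320 e^{- 4 x}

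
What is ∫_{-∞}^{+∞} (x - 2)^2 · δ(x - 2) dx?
0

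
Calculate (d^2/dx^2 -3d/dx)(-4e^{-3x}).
- 72 e^{- 3 x}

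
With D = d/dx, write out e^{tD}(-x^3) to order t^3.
- t^{3} - 3 t^{2} x - 3 t x^{2} - x^{3}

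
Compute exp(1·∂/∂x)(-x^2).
- x^{2} - 2 x - 1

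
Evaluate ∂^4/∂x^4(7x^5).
840 x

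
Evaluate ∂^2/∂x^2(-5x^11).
- 550 x^{9}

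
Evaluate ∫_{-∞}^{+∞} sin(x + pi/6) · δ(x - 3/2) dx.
\sin{\left(\frac{\pi}{6} + \frac{3}{2} \right)}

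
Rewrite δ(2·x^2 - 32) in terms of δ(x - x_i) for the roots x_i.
\frac{\delta(x - 4) + \delta(x + 4)}{16}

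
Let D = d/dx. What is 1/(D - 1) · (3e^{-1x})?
- \frac{3 e^{- x}}{2}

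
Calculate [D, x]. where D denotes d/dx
1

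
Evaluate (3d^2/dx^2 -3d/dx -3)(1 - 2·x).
6 x + 3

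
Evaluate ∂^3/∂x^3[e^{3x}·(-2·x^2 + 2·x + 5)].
\left(- 54 x^{2} - 54 x + 153\right) e^{3 x}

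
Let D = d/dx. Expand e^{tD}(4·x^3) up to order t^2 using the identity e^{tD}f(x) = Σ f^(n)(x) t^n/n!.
4 x \left(3 t^{2} + 3 t x + x^{2}\right)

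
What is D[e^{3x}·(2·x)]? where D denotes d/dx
\left(6 x + 2\right) e^{3 x}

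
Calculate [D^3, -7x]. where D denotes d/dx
-21D^{2}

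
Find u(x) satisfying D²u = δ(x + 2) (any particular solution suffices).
\frac{|x + 2|}{2}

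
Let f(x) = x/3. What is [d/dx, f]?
\frac{1}{3}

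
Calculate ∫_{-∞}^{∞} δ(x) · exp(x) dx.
1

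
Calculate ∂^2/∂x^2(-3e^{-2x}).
- 12 e^{- 2 x}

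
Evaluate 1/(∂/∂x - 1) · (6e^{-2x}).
- 2 e^{- 2 x}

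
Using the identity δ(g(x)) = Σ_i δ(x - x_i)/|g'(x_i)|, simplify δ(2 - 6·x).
\frac{\delta(x - 1/3)}{6}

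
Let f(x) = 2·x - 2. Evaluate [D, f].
2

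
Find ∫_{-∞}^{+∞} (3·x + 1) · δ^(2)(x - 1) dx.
0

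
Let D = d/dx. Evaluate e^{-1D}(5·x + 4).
5 x - 1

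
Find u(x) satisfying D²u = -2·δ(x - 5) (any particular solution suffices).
-|x - 5|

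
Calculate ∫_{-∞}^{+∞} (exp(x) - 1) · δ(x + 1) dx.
-1 + e^{-1}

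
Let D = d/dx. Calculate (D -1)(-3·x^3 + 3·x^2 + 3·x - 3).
3 x^{3} - 12 x^{2} + 3 x + 6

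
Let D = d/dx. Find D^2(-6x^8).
- 336 x^{6}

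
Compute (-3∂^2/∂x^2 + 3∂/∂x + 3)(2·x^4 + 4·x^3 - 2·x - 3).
6 x^{4} + 36 x^{3} - 36 x^{2} - 78 x - 15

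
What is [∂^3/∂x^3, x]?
3\frac{d^{2}}{dx^{2}}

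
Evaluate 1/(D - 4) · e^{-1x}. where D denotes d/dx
- \frac{e^{- x}}{5}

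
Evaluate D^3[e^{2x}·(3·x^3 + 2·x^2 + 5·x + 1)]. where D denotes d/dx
\left(24 x^{3} + 124 x^{2} + 196 x + 110\right) e^{2 x}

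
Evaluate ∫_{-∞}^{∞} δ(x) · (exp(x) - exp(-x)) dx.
0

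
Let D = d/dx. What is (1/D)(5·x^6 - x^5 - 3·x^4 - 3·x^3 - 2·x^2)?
\frac{5 x^{7}}{7} - \frac{x^{6}}{6} - \frac{3 x^{5}}{5} - \frac{3 x^{4}}{4} - \frac{2 x^{3}}{3}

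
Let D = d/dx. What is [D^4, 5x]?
20D^{3}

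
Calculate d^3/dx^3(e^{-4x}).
- 64 e^{- 4 x}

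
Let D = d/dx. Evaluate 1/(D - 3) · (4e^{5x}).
2 e^{5 x}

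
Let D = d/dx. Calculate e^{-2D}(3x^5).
3 x^{5} - 30 x^{4} + 120 x^{3} - 240 x^{2} + 240 x - 96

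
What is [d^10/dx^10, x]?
10\frac{d^{9}}{dx^{9}}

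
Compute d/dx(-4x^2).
- 8 x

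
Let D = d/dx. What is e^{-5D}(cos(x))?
\cos{\left(x - 5 \right)}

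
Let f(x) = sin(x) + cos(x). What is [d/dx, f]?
- \sin{\left(x \right)} + \cos{\left(x \right)}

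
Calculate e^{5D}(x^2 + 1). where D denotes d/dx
x^{2} + 10 x + 26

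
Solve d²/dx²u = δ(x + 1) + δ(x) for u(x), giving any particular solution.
\frac{|x + 1|}{2} + \frac{|x|}{2}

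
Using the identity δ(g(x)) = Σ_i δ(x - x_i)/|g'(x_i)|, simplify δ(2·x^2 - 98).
\frac{\delta(x - 7) + \delta(x + 7)}{28}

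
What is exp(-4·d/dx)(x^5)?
x^{5} - 20 x^{4} + 160 x^{3} - 640 x^{2} + 1280 x - 1024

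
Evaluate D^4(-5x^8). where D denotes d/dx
- 8400 x^{4}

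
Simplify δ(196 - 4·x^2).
\frac{\delta(x - 7) + \delta(x + 7)}{56}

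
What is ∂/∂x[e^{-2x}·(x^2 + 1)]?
2 \left(- x^{2} + x - 1\right) e^{- 2 x}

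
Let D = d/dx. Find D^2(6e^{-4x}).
96 e^{- 4 x}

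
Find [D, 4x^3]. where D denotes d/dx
12 x^{2}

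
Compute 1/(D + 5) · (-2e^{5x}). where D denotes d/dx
- \frac{e^{5 x}}{5}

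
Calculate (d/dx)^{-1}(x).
\frac{x^{2}}{2}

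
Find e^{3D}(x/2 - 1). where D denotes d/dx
\frac{x}{2} + \frac{1}{2}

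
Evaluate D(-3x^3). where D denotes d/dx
- 9 x^{2}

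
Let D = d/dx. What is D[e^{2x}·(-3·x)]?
\left(- 6 x - 3\right) e^{2 x}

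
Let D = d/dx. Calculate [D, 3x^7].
21 x^{6}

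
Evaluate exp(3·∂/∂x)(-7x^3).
- 7 x^{3} - 63 x^{2} - 189 x - 189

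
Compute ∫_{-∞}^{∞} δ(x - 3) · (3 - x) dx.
0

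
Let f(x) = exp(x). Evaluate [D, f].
e^{x}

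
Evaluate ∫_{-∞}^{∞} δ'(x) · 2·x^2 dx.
0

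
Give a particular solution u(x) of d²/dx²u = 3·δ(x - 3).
\frac{3|x - 3|}{2}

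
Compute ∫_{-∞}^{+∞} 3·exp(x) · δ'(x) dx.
-3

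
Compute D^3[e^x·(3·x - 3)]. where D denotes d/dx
3 \left(x + 2\right) e^{x}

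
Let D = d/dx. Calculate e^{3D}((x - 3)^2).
x^{2}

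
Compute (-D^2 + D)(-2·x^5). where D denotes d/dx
10 x^{3} \left(4 - x\right)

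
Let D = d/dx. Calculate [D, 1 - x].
-1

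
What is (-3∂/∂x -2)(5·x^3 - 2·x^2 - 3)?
- 10 x^{3} - 41 x^{2} + 12 x + 6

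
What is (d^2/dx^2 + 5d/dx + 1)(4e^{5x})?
204 e^{5 x}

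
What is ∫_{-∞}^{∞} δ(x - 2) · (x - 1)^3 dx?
1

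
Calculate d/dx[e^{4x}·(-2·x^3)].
x^{2} \left(- 8 x - 6\right) e^{4 x}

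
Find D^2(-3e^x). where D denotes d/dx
- 3 e^{x}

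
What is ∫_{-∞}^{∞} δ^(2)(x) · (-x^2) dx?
-2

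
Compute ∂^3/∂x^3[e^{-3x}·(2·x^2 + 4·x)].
18 \left(4 - 3 x^{2}\right) e^{- 3 x}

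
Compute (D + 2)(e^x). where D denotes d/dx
3 e^{x}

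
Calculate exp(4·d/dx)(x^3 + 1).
x^{3} + 12 x^{2} + 48 x + 65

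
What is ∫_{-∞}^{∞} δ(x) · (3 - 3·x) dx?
3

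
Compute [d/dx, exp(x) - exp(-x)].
2 \cosh{\left(x \right)}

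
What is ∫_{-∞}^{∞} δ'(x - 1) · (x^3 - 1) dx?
-3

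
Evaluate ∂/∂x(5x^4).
20 x^{3}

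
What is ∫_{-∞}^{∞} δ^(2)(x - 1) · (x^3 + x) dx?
6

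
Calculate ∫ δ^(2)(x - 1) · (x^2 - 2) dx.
2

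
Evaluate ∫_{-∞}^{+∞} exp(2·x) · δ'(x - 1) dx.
- 2 e^{2}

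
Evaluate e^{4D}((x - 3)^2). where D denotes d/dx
x^{2} + 2 x + 1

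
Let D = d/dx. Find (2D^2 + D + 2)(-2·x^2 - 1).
- 4 x^{2} - 4 x - 10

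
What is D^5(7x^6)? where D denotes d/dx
5040 x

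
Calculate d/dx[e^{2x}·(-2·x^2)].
4 x \left(- x - 1\right) e^{2 x}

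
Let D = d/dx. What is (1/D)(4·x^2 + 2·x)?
\frac{4 x^{3}}{3} + x^{2}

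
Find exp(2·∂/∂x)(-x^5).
- x^{5} - 10 x^{4} - 40 x^{3} - 80 x^{2} - 80 x - 32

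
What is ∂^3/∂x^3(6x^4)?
144 x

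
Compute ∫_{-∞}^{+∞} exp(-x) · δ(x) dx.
1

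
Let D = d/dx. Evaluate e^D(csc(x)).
\csc{\left(x + 1 \right)}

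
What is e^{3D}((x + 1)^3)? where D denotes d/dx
x^{3} + 12 x^{2} + 48 x + 64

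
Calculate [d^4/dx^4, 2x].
8\frac{d^{3}}{dx^{3}}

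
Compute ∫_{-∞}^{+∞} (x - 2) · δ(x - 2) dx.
0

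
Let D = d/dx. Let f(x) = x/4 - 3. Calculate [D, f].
\frac{1}{4}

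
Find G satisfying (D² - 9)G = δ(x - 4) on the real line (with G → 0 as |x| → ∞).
-\frac{e^{-3|x - 4|}}{6}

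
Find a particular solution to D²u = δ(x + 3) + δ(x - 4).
\frac{|x + 3|}{2} + \frac{|x - 4|}{2}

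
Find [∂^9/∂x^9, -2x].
-18\frac{d^{8}}{dx^{8}}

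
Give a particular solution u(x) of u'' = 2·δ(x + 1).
|x + 1|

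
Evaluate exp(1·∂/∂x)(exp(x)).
e^{x + 1}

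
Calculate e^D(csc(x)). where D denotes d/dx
\csc{\left(x + 1 \right)}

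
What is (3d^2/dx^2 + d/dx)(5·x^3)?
15 x \left(x + 6\right)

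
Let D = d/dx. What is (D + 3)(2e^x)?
8 e^{x}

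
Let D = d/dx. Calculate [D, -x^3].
- 3 x^{2}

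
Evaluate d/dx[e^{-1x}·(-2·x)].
2 \left(x - 1\right) e^{- x}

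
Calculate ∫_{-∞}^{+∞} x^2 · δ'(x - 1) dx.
-2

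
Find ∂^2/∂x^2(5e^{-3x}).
45 e^{- 3 x}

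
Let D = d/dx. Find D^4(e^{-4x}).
256 e^{- 4 x}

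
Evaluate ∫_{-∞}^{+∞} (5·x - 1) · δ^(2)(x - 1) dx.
0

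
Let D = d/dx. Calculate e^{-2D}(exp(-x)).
e^{2 - x}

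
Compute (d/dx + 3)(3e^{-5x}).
- 6 e^{- 5 x}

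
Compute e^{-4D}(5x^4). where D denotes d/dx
5 x^{4} - 80 x^{3} + 480 x^{2} - 1280 x + 1280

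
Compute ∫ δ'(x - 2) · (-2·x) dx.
2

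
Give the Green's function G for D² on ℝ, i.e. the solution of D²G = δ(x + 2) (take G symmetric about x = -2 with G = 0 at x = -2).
\frac{|x + 2|}{2}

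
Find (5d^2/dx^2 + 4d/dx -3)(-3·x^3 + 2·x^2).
9 x^{3} - 42 x^{2} - 74 x + 20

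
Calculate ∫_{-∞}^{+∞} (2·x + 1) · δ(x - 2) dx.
5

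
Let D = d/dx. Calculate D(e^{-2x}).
- 2 e^{- 2 x}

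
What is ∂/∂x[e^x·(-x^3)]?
x^{2} \left(- x - 3\right) e^{x}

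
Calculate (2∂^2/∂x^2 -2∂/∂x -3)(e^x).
- 3 e^{x}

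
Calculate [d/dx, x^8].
8 x^{7}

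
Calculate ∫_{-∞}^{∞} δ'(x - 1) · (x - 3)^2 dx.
4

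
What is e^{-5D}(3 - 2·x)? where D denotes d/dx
13 - 2 x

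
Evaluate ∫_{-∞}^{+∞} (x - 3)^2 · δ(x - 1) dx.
4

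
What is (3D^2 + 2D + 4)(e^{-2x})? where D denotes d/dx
12 e^{- 2 x}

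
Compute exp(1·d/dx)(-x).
- x - 1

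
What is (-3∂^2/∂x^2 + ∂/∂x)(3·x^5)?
15 x^{3} \left(x - 12\right)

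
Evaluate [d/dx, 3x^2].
6 x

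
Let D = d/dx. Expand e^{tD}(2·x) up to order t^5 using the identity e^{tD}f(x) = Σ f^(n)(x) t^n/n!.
2 t + 2 x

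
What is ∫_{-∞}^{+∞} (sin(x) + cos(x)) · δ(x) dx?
1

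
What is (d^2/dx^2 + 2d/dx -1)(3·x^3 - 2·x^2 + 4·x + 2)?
- 3 x^{3} + 20 x^{2} + 6 x + 2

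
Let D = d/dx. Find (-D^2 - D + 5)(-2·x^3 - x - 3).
- 10 x^{3} + 6 x^{2} + 7 x - 14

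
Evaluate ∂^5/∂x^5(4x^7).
10080 x^{2}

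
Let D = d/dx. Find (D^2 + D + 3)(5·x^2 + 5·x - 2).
15 x^{2} + 25 x + 9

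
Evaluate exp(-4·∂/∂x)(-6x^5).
- 6 x^{5} + 120 x^{4} - 960 x^{3} + 3840 x^{2} - 7680 x + 6144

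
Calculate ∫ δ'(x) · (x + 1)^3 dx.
-3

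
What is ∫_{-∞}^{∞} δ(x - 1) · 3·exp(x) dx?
3 e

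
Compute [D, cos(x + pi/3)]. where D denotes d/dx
- \sin{\left(x + \frac{\pi}{3} \right)}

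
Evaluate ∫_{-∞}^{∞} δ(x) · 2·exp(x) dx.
2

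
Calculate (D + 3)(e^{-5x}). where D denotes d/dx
- 2 e^{- 5 x}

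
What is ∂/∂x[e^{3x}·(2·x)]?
\left(6 x + 2\right) e^{3 x}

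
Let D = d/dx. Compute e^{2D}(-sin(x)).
- \sin{\left(x + 2 \right)}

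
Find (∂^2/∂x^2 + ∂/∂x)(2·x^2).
4 x + 4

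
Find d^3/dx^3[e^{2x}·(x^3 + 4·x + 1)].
\left(8 x^{3} + 36 x^{2} + 68 x + 62\right) e^{2 x}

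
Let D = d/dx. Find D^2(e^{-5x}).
25 e^{- 5 x}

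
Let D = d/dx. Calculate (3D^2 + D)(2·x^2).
4 x + 12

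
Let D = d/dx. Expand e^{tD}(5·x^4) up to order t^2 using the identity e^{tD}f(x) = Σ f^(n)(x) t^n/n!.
5 x^{2} \left(6 t^{2} + 4 t x + x^{2}\right)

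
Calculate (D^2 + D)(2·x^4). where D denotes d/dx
8 x^{2} \left(x + 3\right)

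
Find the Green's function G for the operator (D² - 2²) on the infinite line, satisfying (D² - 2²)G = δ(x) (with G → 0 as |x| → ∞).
-\frac{e^{-2|x|}}{4}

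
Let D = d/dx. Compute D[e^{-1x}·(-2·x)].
2 \left(x - 1\right) e^{- x}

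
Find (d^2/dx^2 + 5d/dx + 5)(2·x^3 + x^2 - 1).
10 x^{3} + 35 x^{2} + 22 x - 3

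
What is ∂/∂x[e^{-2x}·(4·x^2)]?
8 x \left(1 - x\right) e^{- 2 x}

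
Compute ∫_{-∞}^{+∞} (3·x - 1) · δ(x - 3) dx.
8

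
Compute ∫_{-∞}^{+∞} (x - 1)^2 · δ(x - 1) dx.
0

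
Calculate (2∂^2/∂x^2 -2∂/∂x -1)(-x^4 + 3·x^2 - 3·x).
x^{4} + 8 x^{3} - 27 x^{2} - 9 x + 18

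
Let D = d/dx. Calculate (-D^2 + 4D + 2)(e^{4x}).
2 e^{4 x}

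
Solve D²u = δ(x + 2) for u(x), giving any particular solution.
\frac{|x + 2|}{2}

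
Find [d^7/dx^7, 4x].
28\frac{d^{6}}{dx^{6}}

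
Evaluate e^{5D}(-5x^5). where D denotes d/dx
- 5 x^{5} - 125 x^{4} - 1250 x^{3} - 6250 x^{2} - 15625 x - 15625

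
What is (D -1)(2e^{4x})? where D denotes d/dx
6 e^{4 x}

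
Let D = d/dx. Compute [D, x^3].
3 x^{2}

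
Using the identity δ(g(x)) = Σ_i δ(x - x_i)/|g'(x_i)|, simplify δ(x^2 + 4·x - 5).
\frac{\delta(x + 5) + \delta(x - 1)}{6}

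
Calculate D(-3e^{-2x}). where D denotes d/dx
6 e^{- 2 x}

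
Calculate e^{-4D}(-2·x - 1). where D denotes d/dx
7 - 2 x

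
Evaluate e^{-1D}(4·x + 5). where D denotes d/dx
4 x + 1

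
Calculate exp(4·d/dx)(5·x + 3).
5 x + 23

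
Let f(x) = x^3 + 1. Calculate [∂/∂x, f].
3 x^{2}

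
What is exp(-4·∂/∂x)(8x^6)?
8 x^{6} - 192 x^{5} + 1920 x^{4} - 10240 x^{3} + 30720 x^{2} - 49152 x + 32768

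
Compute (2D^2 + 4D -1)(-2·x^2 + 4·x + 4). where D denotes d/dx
2 x^{2} - 20 x + 4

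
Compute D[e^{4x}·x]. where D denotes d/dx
\left(4 x + 1\right) e^{4 x}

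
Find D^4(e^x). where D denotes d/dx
e^{x}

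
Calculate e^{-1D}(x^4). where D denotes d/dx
x^{4} - 4 x^{3} + 6 x^{2} - 4 x + 1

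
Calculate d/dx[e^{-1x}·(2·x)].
2 \left(1 - x\right) e^{- x}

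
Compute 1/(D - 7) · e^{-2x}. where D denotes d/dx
- \frac{e^{- 2 x}}{9}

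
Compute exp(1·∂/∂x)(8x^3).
8 x^{3} + 24 x^{2} + 24 x + 8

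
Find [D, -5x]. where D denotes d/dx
-5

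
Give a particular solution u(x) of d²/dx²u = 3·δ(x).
\frac{3|x|}{2}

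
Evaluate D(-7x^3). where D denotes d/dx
- 21 x^{2}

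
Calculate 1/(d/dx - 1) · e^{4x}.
\frac{e^{4 x}}{3}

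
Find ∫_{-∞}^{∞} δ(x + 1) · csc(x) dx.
- \csc{\left(1 \right)}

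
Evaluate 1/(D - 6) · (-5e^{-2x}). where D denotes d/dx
\frac{5 e^{- 2 x}}{8}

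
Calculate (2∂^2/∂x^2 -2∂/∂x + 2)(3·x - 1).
6 x - 8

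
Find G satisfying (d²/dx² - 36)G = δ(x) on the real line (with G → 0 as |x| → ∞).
-\frac{e^{-6|x|}}{12}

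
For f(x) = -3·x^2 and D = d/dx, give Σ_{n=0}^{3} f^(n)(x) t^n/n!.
- 3 t^{2} - 6 t x - 3 x^{2}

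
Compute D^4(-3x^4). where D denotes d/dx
-72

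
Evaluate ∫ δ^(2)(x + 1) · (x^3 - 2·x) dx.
-6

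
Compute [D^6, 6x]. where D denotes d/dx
36D^{5}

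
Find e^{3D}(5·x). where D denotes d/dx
5 x + 15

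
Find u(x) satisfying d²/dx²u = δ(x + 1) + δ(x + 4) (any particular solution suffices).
\frac{|x + 1|}{2} + \frac{|x + 4|}{2}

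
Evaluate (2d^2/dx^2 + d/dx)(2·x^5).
10 x^{3} \left(x + 8\right)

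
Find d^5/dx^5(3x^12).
285120 x^{7}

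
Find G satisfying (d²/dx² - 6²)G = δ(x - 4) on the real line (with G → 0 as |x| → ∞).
-\frac{e^{-6|x - 4|}}{12}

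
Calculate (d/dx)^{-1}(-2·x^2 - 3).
- \frac{2 x^{3}}{3} - 3 x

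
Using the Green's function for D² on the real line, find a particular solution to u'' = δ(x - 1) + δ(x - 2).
\frac{|x - 1|}{2} + \frac{|x - 2|}{2}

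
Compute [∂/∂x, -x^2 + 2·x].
2 - 2 x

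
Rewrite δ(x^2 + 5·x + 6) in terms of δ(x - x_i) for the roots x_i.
\frac{\delta(x + 3) + \delta(x + 2)}{1}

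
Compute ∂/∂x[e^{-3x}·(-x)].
\left(3 x - 1\right) e^{- 3 x}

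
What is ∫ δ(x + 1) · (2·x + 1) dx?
-1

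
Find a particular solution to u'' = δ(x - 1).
\frac{|x - 1|}{2}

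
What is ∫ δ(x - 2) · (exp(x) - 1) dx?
-1 + e^{2}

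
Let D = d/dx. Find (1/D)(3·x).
\frac{3 x^{2}}{2}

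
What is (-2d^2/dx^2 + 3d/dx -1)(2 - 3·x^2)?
3 x^{2} - 18 x + 10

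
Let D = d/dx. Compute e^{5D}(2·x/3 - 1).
\frac{2 x}{3} + \frac{7}{3}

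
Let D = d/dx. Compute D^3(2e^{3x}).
54 e^{3 x}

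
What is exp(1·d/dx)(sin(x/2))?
\sin{\left(\frac{x}{2} + \frac{1}{2} \right)}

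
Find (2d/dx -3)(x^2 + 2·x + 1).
- 3 x^{2} - 2 x + 1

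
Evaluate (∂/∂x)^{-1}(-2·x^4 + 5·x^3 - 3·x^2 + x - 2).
- \frac{2 x^{5}}{5} + \frac{5 x^{4}}{4} - x^{3} + \frac{x^{2}}{2} - 2 x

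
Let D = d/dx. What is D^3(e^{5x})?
125 e^{5 x}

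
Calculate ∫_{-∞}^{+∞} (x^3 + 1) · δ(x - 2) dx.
9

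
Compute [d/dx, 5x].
5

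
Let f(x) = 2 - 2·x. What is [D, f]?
-2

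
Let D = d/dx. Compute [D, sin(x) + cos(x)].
- \sin{\left(x \right)} + \cos{\left(x \right)}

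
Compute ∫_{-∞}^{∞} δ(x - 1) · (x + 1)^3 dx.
8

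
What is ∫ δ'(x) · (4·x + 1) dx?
-4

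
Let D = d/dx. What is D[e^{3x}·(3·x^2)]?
3 x \left(3 x + 2\right) e^{3 x}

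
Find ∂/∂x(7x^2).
14 x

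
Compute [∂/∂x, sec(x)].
\tan{\left(x \right)} \sec{\left(x \right)}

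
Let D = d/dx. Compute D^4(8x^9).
24192 x^{5}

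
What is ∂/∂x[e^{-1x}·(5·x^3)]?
5 x^{2} \left(3 - x\right) e^{- x}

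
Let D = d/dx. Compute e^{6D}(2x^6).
2 x^{6} + 72 x^{5} + 1080 x^{4} + 8640 x^{3} + 38880 x^{2} + 93312 x + 93312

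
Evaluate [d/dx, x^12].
12 x^{11}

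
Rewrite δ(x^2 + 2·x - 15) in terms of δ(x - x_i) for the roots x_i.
\frac{\delta(x + 5) + \delta(x - 3)}{8}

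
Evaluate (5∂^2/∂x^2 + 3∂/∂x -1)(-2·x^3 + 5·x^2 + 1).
2 x^{3} - 23 x^{2} - 30 x + 49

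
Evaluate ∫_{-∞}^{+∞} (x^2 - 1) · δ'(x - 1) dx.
-2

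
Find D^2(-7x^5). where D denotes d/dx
- 140 x^{3}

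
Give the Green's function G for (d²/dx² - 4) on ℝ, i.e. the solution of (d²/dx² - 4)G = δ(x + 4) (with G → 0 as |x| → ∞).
-\frac{e^{-2|x + 4|}}{4}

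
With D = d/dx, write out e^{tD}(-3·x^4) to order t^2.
3 x^{2} \left(- 6 t^{2} - 4 t x - x^{2}\right)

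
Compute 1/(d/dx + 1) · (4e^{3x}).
e^{3 x}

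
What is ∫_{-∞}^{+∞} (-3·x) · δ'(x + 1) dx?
3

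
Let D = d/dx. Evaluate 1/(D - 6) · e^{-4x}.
- \frac{e^{- 4 x}}{10}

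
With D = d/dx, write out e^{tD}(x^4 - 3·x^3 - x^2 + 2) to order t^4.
t^{4} + t^{3} \left(4 x - 3\right) + t^{2} \left(6 x^{2} - 9 x - 1\right) - t x \left(- 4 x^{2} + 9 x + 2\right) + x^{4} - 3 x^{3} - x^{2} + 2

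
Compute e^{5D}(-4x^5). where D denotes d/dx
- 4 x^{5} - 100 x^{4} - 1000 x^{3} - 5000 x^{2} - 12500 x - 12500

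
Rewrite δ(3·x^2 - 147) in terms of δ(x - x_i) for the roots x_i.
\frac{\delta(x - 7) + \delta(x + 7)}{42}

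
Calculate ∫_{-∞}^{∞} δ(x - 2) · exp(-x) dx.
e^{-2}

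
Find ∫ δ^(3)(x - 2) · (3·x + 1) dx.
0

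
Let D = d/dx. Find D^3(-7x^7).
- 1470 x^{4}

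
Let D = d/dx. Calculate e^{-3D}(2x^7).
2 x^{7} - 42 x^{6} + 378 x^{5} - 1890 x^{4} + 5670 x^{3} - 10206 x^{2} + 10206 x - 4374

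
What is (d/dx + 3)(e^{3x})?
6 e^{3 x}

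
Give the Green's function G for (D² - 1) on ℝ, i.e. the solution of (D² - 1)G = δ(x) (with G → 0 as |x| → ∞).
-\frac{e^{-|x|}}{2}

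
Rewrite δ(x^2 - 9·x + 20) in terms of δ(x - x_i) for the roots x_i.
\frac{\delta(x - 5) + \delta(x - 4)}{1}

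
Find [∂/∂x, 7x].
7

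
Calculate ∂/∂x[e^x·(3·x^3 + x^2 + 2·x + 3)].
\left(3 x^{3} + 10 x^{2} + 4 x + 5\right) e^{x}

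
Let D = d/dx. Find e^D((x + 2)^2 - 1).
x^{2} + 6 x + 8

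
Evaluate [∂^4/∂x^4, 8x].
32\frac{d^{3}}{dx^{3}}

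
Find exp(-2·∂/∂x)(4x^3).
4 x^{3} - 24 x^{2} + 48 x - 32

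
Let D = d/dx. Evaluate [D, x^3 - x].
3 x^{2} - 1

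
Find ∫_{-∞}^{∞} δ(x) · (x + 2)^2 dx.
4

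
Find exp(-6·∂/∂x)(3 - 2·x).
15 - 2 x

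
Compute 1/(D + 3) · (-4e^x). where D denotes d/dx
- e^{x}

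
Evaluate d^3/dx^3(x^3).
6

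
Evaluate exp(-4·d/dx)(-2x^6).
- 2 x^{6} + 48 x^{5} - 480 x^{4} + 2560 x^{3} - 7680 x^{2} + 12288 x - 8192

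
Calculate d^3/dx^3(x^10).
720 x^{7}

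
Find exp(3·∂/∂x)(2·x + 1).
2 x + 7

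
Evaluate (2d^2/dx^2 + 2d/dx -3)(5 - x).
3 x - 17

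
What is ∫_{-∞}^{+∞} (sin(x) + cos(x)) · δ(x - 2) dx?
\cos{\left(2 \right)} + \sin{\left(2 \right)}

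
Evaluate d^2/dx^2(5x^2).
10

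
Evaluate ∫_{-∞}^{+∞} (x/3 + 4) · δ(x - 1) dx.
\frac{13}{3}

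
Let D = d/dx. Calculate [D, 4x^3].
12 x^{2}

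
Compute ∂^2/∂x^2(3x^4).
36 x^{2}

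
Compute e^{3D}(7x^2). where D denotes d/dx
7 x^{2} + 42 x + 63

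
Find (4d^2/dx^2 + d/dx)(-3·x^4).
12 x^{2} \left(- x - 12\right)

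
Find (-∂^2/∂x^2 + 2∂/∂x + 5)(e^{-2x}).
- 3 e^{- 2 x}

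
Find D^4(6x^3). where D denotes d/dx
0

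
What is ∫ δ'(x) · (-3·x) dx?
3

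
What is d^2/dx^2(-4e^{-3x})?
- 36 e^{- 3 x}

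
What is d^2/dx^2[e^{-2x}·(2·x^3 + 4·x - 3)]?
4 \left(2 x^{3} - 6 x^{2} + 7 x - 7\right) e^{- 2 x}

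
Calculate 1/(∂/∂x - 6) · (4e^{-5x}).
- \frac{4 e^{- 5 x}}{11}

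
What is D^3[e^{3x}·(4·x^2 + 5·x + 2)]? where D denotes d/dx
\left(108 x^{2} + 351 x + 261\right) e^{3 x}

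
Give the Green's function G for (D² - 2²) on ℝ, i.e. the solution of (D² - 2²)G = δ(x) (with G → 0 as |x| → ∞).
-\frac{e^{-2|x|}}{4}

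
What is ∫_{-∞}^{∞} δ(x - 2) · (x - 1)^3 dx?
1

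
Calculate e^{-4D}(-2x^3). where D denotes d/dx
- 2 x^{3} + 24 x^{2} - 96 x + 128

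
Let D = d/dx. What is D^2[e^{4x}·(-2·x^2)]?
\left(- 32 x^{2} - 32 x - 4\right) e^{4 x}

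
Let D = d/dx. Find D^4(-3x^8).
- 5040 x^{4}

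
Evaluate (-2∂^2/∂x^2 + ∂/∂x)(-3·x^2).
12 - 6 x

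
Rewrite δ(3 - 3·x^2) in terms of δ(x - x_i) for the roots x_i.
\frac{\delta(x - 1) + \delta(x + 1)}{6}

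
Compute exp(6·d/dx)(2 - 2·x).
- 2 x - 10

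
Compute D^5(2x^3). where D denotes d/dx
0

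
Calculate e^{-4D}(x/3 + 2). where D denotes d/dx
\frac{x}{3} + \frac{2}{3}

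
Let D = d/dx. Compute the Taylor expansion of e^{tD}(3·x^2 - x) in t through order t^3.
3 t^{2} + t \left(6 x - 1\right) + 3 x^{2} - x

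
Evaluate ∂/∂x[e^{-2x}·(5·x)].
5 \left(1 - 2 x\right) e^{- 2 x}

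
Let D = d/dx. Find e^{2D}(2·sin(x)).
2 \sin{\left(x + 2 \right)}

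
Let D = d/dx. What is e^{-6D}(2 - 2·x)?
14 - 2 x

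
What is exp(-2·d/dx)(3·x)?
3 x - 6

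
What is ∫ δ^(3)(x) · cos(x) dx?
0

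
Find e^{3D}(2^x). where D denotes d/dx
2^{x + 3}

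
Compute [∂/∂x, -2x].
-2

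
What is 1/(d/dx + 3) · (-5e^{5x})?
- \frac{5 e^{5 x}}{8}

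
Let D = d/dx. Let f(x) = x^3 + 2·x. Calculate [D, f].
3 x^{2} + 2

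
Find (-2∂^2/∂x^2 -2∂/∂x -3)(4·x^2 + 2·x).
- 12 x^{2} - 22 x - 20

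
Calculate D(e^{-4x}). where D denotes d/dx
- 4 e^{- 4 x}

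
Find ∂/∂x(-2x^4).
- 8 x^{3}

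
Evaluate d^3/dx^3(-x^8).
- 336 x^{5}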